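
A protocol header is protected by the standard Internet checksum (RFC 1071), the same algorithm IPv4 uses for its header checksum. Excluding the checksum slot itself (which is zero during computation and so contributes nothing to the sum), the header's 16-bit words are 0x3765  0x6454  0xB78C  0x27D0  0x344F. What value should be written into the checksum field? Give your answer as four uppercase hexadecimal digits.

509A

One's-complement addition (fold any carry out of bit 15 back into bit 0):
  0x3765 + 0x6454 = 0x09BB9
  0x9BB9 + 0xB78C = 0x15345 → wrap carry → 0x5346
  0x5346 + 0x27D0 = 0x07B16
  0x7B16 + 0x344F = 0x0AF65
One's-complement sum = 0xAF65.
Checksum = ~0xAF65 & 0xFFFF = 0x509A.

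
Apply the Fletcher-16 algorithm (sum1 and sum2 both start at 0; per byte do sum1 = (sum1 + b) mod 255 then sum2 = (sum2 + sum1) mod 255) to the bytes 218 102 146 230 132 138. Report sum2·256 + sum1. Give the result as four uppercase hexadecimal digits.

Running sums (mod 255):
  after byte 0 (218): sum1=218, sum2=218
  after byte 1 (102): sum1=65, sum2=28
  after byte 2 (146): sum1=211, sum2=239
  after byte 3 (230): sum1=186, sum2=170
  after byte 4 (132): sum1=63, sum2=233
  after byte 5 (138): sum1=201, sum2=179
Checksum = sum2·256 + sum1 = 179·256 + 201 = 46025 = 0xB3C9.

B3C9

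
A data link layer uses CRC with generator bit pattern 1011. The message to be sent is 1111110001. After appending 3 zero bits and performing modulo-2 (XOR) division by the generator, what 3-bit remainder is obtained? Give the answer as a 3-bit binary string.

110

Append 3 zeros: 1111110001000. Divide by 1011 (XOR where the leading bit is 1):
  pos 0: 1111 XOR 1011 = 0100
  pos 1: 1001 XOR 1011 = 0010
  pos 3: 1010 XOR 1011 = 0001
  pos 6: 1001 XOR 1011 = 0010
  pos 8: 1000 XOR 1011 = 0011
Remainder (last 3 bits) = 110. This is the CRC / FCS.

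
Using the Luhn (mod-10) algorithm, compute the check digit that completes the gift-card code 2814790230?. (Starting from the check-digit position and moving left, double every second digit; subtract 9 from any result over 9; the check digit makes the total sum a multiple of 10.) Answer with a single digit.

9

Partial digits right→left: 0 3 2 0 9 7 4 1 8 2
Double every second digit counting from the check-digit position (so the 1st, 3rd, 5th, ... of the partial from the right).
  doubled (with −9 where >9): 0 4 9 8 7 → sum 28
  kept as-is: 3 0 7 1 2 → sum 13
Total = 28 + 13 = 41.
Check digit = (10 − (41 mod 10)) mod 10 = 9.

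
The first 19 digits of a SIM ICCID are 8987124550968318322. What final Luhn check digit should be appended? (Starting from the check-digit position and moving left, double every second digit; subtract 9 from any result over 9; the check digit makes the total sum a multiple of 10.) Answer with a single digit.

Partial digits right→left: 2 2 3 8 1 3 8 6 9 0 5 5 4 2 1 7 8 9 8
Double every second digit counting from the check-digit position (so the 1st, 3rd, 5th, ... of the partial from the right).
  doubled (with −9 where >9): 4 6 2 7 9 1 8 2 7 7 → sum 53
  kept as-is: 2 8 3 6 0 5 2 7 9 → sum 42
Total = 53 + 42 = 95.
Check digit = (10 − (95 mod 10)) mod 10 = 5.

5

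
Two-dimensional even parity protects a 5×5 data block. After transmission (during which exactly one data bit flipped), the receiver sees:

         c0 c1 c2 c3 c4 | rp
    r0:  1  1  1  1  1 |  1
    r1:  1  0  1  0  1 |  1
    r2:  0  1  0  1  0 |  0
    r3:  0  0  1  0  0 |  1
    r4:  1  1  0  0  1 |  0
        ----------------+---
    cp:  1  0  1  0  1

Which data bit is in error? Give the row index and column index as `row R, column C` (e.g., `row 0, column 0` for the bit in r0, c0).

Recompute each row's even parity and compare to rp:
  r0: data parity 1, sent rp 1 → ok
  r1: data parity 1, sent rp 1 → ok
  r2: data parity 0, sent rp 0 → ok
  r3: data parity 1, sent rp 1 → ok
  r4: data parity 1, sent rp 0 → mismatch
Recompute each column's even parity and compare to cp:
  c0: data parity 1, sent cp 1 → ok
  c1: data parity 1, sent cp 0 → mismatch
  c2: data parity 1, sent cp 1 → ok
  c3: data parity 0, sent cp 0 → ok
  c4: data parity 1, sent cp 1 → ok
Exactly one row (r4) and one column (c1) fail → the flipped bit is at their intersection.

row 4, column 1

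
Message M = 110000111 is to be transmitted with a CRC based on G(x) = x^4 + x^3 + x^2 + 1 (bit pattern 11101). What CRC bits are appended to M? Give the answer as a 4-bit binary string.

1110

Append 4 zeros: 1100001110000. Divide by 11101 (XOR where the leading bit is 1):
  pos 0: 11000 XOR 11101 = 00101
  pos 2: 10101 XOR 11101 = 01000
  pos 3: 10001 XOR 11101 = 01100
  pos 4: 11001 XOR 11101 = 00100
  pos 6: 10000 XOR 11101 = 01101
  pos 7: 11010 XOR 11101 = 00111
Remainder (last 4 bits) = 1110. This is the CRC / FCS.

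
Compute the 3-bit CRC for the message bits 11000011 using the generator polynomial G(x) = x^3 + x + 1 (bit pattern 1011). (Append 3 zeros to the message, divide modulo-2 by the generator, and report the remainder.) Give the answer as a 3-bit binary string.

010

Append 3 zeros: 11000011000. Divide by 1011 (XOR where the leading bit is 1):
  pos 0: 1100 XOR 1011 = 0111
  pos 1: 1110 XOR 1011 = 0101
  pos 2: 1010 XOR 1011 = 0001
  pos 5: 1110 XOR 1011 = 0101
  pos 6: 1010 XOR 1011 = 0001
Remainder (last 3 bits) = 010. This is the CRC / FCS.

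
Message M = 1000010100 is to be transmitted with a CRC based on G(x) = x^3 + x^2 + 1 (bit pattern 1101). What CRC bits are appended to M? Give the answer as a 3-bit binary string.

Append 3 zeros: 1000010100000. Divide by 1101 (XOR where the leading bit is 1):
  pos 0: 1000 XOR 1101 = 0101
  pos 1: 1010 XOR 1101 = 0111
  pos 2: 1111 XOR 1101 = 0010
  pos 4: 1001 XOR 1101 = 0100
  pos 5: 1000 XOR 1101 = 0101
  pos 6: 1010 XOR 1101 = 0111
  pos 7: 1110 XOR 1101 = 0011
  pos 9: 1100 XOR 1101 = 0001
Remainder (last 3 bits) = 001. This is the CRC / FCS.

001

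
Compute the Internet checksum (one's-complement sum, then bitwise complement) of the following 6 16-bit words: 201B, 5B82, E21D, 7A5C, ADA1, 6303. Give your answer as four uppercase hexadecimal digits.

One's-complement addition (fold any carry out of bit 15 back into bit 0):
  0x201B + 0x5B82 = 0x07B9D
  0x7B9D + 0xE21D = 0x15DBA → wrap carry → 0x5DBB
  0x5DBB + 0x7A5C = 0x0D817
  0xD817 + 0xADA1 = 0x185B8 → wrap carry → 0x85B9
  0x85B9 + 0x6303 = 0x0E8BC
One's-complement sum = 0xE8BC.
Checksum = ~0xE8BC & 0xFFFF = 0x1743.

1743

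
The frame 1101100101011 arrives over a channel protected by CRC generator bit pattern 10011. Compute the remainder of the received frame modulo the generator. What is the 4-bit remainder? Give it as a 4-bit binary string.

Modulo-2 division of 1101100101011 by 10011:
  pos 0: 11011 XOR 10011 = 01000
  pos 1: 10000 XOR 10011 = 00011
  pos 4: 11010 XOR 10011 = 01001
  pos 5: 10011 XOR 10011 = 00000
Remainder = 0011 (nonzero — an error is detected).

0011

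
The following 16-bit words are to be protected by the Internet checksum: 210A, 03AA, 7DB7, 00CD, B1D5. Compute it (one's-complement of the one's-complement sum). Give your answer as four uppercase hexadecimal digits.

AAF1

One's-complement addition (fold any carry out of bit 15 back into bit 0):
  0x210A + 0x03AA = 0x024B4
  0x24B4 + 0x7DB7 = 0x0A26B
  0xA26B + 0x00CD = 0x0A338
  0xA338 + 0xB1D5 = 0x1550D → wrap carry → 0x550E
One's-complement sum = 0x550E.
Checksum = ~0x550E & 0xFFFF = 0xAAF1.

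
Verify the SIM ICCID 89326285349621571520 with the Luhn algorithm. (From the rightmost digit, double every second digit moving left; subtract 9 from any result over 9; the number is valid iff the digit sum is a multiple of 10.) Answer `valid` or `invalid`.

valid

From the right, keep odd positions and double even positions (subtract 9 from any doubled value over 9):
  doubled (positions 2,4,...): 4 2 1 4 9 6 7 3 6 7 → sum 49
  kept (positions 1,3,...): 0 5 7 1 6 4 5 2 2 9 → sum 41
Total = 90.
90 mod 10 = 0, so the number is valid.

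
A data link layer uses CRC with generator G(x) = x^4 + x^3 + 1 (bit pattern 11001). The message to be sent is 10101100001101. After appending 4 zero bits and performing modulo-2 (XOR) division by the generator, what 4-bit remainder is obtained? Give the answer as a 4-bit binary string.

0001

Append 4 zeros: 101011000011010000. Divide by 11001 (XOR where the leading bit is 1):
  pos 0: 10101 XOR 11001 = 01100
  pos 1: 11001 XOR 11001 = 00000
  pos 10: 11010 XOR 11001 = 00011
  pos 13: 11000 XOR 11001 = 00001
Remainder (last 4 bits) = 0001. This is the CRC / FCS.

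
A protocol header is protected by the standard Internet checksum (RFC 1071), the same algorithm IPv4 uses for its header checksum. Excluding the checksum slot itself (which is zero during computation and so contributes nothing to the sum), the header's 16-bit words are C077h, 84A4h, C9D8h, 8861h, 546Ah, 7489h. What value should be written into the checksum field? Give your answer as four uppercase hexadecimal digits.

9FB5

One's-complement addition (fold any carry out of bit 15 back into bit 0):
  0xC077 + 0x84A4 = 0x1451B → wrap carry → 0x451C
  0x451C + 0xC9D8 = 0x10EF4 → wrap carry → 0x0EF5
  0x0EF5 + 0x8861 = 0x09756
  0x9756 + 0x546A = 0x0EBC0
  0xEBC0 + 0x7489 = 0x16049 → wrap carry → 0x604A
One's-complement sum = 0x604A.
Checksum = ~0x604A & 0xFFFF = 0x9FB5.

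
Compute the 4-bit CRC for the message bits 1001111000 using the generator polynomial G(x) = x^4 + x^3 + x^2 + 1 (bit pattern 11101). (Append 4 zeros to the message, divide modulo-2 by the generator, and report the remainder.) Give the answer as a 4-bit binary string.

Append 4 zeros: 10011110000000. Divide by 11101 (XOR where the leading bit is 1):
  pos 0: 10011 XOR 11101 = 01110
  pos 1: 11101 XOR 11101 = 00000
  pos 6: 10000 XOR 11101 = 01101
  pos 7: 11010 XOR 11101 = 00111
  pos 9: 11100 XOR 11101 = 00001
Remainder (last 4 bits) = 0001. This is the CRC / FCS.

0001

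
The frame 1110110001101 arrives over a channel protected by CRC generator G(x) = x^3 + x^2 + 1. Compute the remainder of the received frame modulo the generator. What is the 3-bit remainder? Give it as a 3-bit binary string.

010

Modulo-2 division of 1110110001101 by 1101:
  pos 0: 1110 XOR 1101 = 0011
  pos 2: 1111 XOR 1101 = 0010
  pos 4: 1000 XOR 1101 = 0101
  pos 5: 1010 XOR 1101 = 0111
  pos 6: 1111 XOR 1101 = 0010
  pos 8: 1010 XOR 1101 = 0111
  pos 9: 1111 XOR 1101 = 0010
Remainder = 010 (nonzero — an error is detected).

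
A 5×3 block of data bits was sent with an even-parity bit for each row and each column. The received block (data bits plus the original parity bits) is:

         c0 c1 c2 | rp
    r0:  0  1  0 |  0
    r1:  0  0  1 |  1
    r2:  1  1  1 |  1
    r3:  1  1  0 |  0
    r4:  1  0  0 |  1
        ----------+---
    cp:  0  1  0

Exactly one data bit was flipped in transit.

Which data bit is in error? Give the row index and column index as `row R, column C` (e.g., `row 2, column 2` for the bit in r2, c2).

row 0, column 0

Recompute each row's even parity and compare to rp:
  r0: data parity 1, sent rp 0 → mismatch
  r1: data parity 1, sent rp 1 → ok
  r2: data parity 1, sent rp 1 → ok
  r3: data parity 0, sent rp 0 → ok
  r4: data parity 1, sent rp 1 → ok
Recompute each column's even parity and compare to cp:
  c0: data parity 1, sent cp 0 → mismatch
  c1: data parity 1, sent cp 1 → ok
  c2: data parity 0, sent cp 0 → ok
Exactly one row (r0) and one column (c0) fail → the flipped bit is at their intersection.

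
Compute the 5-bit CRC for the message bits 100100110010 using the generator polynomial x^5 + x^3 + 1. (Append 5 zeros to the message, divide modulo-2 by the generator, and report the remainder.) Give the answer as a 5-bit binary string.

Append 5 zeros: 10010011001000000. Divide by 101001 (XOR where the leading bit is 1):
  pos 0: 100100 XOR 101001 = 001101
  pos 2: 110111 XOR 101001 = 011110
  pos 3: 111100 XOR 101001 = 010101
  pos 4: 101010 XOR 101001 = 000011
  pos 8: 111000 XOR 101001 = 010001
  pos 9: 100010 XOR 101001 = 001011
  pos 11: 101100 XOR 101001 = 000101
Remainder (last 5 bits) = 00101. This is the CRC / FCS.

00101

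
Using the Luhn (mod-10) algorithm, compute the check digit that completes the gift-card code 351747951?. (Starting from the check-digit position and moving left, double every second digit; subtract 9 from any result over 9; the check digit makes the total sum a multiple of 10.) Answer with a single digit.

Partial digits right→left: 1 5 9 7 4 7 1 5 3
Double every second digit counting from the check-digit position (so the 1st, 3rd, 5th, ... of the partial from the right).
  doubled (with −9 where >9): 2 9 8 2 6 → sum 27
  kept as-is: 5 7 7 5 → sum 24
Total = 27 + 24 = 51.
Check digit = (10 − (51 mod 10)) mod 10 = 9.

9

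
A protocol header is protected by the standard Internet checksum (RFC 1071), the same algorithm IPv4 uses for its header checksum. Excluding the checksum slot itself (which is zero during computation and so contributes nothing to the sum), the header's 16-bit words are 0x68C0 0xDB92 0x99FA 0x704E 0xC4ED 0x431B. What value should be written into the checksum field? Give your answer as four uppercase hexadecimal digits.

A95A

One's-complement addition (fold any carry out of bit 15 back into bit 0):
  0x68C0 + 0xDB92 = 0x14452 → wrap carry → 0x4453
  0x4453 + 0x99FA = 0x0DE4D
  0xDE4D + 0x704E = 0x14E9B → wrap carry → 0x4E9C
  0x4E9C + 0xC4ED = 0x11389 → wrap carry → 0x138A
  0x138A + 0x431B = 0x056A5
One's-complement sum = 0x56A5.
Checksum = ~0x56A5 & 0xFFFF = 0xA95A.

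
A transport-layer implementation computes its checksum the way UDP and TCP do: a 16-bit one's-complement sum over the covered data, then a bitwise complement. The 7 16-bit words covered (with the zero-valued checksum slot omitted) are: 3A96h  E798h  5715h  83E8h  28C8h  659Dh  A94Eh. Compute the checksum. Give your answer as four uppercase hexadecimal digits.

CB1E

One's-complement addition (fold any carry out of bit 15 back into bit 0):
  0x3A96 + 0xE798 = 0x1222E → wrap carry → 0x222F
  0x222F + 0x5715 = 0x07944
  0x7944 + 0x83E8 = 0x0FD2C
  0xFD2C + 0x28C8 = 0x125F4 → wrap carry → 0x25F5
  0x25F5 + 0x659D = 0x08B92
  0x8B92 + 0xA94E = 0x134E0 → wrap carry → 0x34E1
One's-complement sum = 0x34E1.
Checksum = ~0x34E1 & 0xFFFF = 0xCB1E.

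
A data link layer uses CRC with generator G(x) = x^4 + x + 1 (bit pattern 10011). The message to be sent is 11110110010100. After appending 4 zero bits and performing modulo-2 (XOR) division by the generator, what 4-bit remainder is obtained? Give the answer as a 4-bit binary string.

Append 4 zeros: 111101100101000000. Divide by 10011 (XOR where the leading bit is 1):
  pos 0: 11110 XOR 10011 = 01101
  pos 1: 11011 XOR 10011 = 01000
  pos 2: 10001 XOR 10011 = 00010
  pos 5: 10001 XOR 10011 = 00010
  pos 8: 10010 XOR 10011 = 00001
  pos 12: 10000 XOR 10011 = 00011
Remainder (last 4 bits) = 0110. This is the CRC / FCS.

0110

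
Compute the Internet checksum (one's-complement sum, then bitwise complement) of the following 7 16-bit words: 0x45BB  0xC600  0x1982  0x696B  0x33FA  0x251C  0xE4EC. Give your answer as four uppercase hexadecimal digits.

3353

One's-complement addition (fold any carry out of bit 15 back into bit 0):
  0x45BB + 0xC600 = 0x10BBB → wrap carry → 0x0BBC
  0x0BBC + 0x1982 = 0x0253E
  0x253E + 0x696B = 0x08EA9
  0x8EA9 + 0x33FA = 0x0C2A3
  0xC2A3 + 0x251C = 0x0E7BF
  0xE7BF + 0xE4EC = 0x1CCAB → wrap carry → 0xCCAC
One's-complement sum = 0xCCAC.
Checksum = ~0xCCAC & 0xFFFF = 0x3353.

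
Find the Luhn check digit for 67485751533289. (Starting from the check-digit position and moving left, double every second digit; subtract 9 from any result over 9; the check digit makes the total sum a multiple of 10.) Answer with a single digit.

Partial digits right→left: 9 8 2 3 3 5 1 5 7 5 8 4 7 6
Double every second digit counting from the check-digit position (so the 1st, 3rd, 5th, ... of the partial from the right).
  doubled (with −9 where >9): 9 4 6 2 5 7 5 → sum 38
  kept as-is: 8 3 5 5 5 4 6 → sum 36
Total = 38 + 36 = 74.
Check digit = (10 − (74 mod 10)) mod 10 = 6.

6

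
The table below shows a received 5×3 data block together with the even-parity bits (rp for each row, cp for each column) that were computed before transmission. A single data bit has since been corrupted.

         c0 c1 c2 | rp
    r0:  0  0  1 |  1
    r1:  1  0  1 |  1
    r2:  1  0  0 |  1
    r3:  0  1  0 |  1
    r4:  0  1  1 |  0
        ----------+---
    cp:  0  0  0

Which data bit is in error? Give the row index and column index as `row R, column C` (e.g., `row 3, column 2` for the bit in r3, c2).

row 1, column 2

Recompute each row's even parity and compare to rp:
  r0: data parity 1, sent rp 1 → ok
  r1: data parity 0, sent rp 1 → mismatch
  r2: data parity 1, sent rp 1 → ok
  r3: data parity 1, sent rp 1 → ok
  r4: data parity 0, sent rp 0 → ok
Recompute each column's even parity and compare to cp:
  c0: data parity 0, sent cp 0 → ok
  c1: data parity 0, sent cp 0 → ok
  c2: data parity 1, sent cp 0 → mismatch
Exactly one row (r1) and one column (c2) fail → the flipped bit is at their intersection.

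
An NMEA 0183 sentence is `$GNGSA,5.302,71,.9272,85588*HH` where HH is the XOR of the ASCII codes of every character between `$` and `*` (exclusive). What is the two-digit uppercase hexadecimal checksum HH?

XOR the ASCII codes of the payload characters:
  'G' = 0x47 → acc = 0x47
  'N' = 0x4E → acc = 0x09
  'G' = 0x47 → acc = 0x4E
  'S' = 0x53 → acc = 0x1D
  'A' = 0x41 → acc = 0x5C
  ',' = 0x2C → acc = 0x70
  '5' = 0x35 → acc = 0x45
  '.' = 0x2E → acc = 0x6B
  '3' = 0x33 → acc = 0x58
  '0' = 0x30 → acc = 0x68
  '2' = 0x32 → acc = 0x5A
  ',' = 0x2C → acc = 0x76
  '7' = 0x37 → acc = 0x41
  '1' = 0x31 → acc = 0x70
  ',' = 0x2C → acc = 0x5C
  '.' = 0x2E → acc = 0x72
  '9' = 0x39 → acc = 0x4B
  '2' = 0x32 → acc = 0x79
  '7' = 0x37 → acc = 0x4E
  '2' = 0x32 → acc = 0x7C
  ',' = 0x2C → acc = 0x50
  '8' = 0x38 → acc = 0x68
  '5' = 0x35 → acc = 0x5D
  '5' = 0x35 → acc = 0x68
  '8' = 0x38 → acc = 0x50
  '8' = 0x38 → acc = 0x68
Checksum = 0x68.

68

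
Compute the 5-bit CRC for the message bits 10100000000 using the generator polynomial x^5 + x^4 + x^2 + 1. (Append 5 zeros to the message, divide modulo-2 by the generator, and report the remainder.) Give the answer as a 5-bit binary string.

Append 5 zeros: 1010000000000000. Divide by 110101 (XOR where the leading bit is 1):
  pos 0: 101000 XOR 110101 = 011101
  pos 1: 111010 XOR 110101 = 001111
  pos 3: 111100 XOR 110101 = 001001
  pos 5: 100100 XOR 110101 = 010001
  pos 6: 100010 XOR 110101 = 010111
  pos 7: 101110 XOR 110101 = 011011
  pos 8: 110110 XOR 110101 = 000011
Remainder (last 5 bits) = 01100. This is the CRC / FCS.

01100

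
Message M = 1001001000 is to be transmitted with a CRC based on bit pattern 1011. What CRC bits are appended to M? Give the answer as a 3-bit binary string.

Append 3 zeros: 1001001000000. Divide by 1011 (XOR where the leading bit is 1):
  pos 0: 1001 XOR 1011 = 0010
  pos 2: 1000 XOR 1011 = 0011
  pos 4: 1110 XOR 1011 = 0101
  pos 5: 1010 XOR 1011 = 0001
  pos 8: 1000 XOR 1011 = 0011
Remainder (last 3 bits) = 110. This is the CRC / FCS.

110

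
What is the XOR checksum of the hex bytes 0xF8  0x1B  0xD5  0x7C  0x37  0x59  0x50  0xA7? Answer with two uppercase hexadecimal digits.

D3

XOR the bytes together:
  start with 0xF8
  0xF8 ⊕ 0x1B = 0xE3
  0xE3 ⊕ 0xD5 = 0x36
  0x36 ⊕ 0x7C = 0x4A
  0x4A ⊕ 0x37 = 0x7D
  0x7D ⊕ 0x59 = 0x24
  0x24 ⊕ 0x50 = 0x74
  0x74 ⊕ 0xA7 = 0xD3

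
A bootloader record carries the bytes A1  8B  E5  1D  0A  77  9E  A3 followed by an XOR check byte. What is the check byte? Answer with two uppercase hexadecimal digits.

XOR the bytes together:
  start with 0xA1
  0xA1 ⊕ 0x8B = 0x2A
  0x2A ⊕ 0xE5 = 0xCF
  0xCF ⊕ 0x1D = 0xD2
  0xD2 ⊕ 0x0A = 0xD8
  0xD8 ⊕ 0x77 = 0xAF
  0xAF ⊕ 0x9E = 0x31
  0x31 ⊕ 0xA3 = 0x92

92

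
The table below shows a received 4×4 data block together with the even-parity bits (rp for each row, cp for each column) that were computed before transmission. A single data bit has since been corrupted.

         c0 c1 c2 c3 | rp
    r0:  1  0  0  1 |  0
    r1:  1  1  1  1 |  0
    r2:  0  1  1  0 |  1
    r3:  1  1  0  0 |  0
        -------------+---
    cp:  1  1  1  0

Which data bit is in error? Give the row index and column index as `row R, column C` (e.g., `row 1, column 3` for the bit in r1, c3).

Recompute each row's even parity and compare to rp:
  r0: data parity 0, sent rp 0 → ok
  r1: data parity 0, sent rp 0 → ok
  r2: data parity 0, sent rp 1 → mismatch
  r3: data parity 0, sent rp 0 → ok
Recompute each column's even parity and compare to cp:
  c0: data parity 1, sent cp 1 → ok
  c1: data parity 1, sent cp 1 → ok
  c2: data parity 0, sent cp 1 → mismatch
  c3: data parity 0, sent cp 0 → ok
Exactly one row (r2) and one column (c2) fail → the flipped bit is at their intersection.

row 2, column 2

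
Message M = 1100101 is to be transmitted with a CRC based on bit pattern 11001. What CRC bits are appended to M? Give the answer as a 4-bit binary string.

Append 4 zeros: 11001010000. Divide by 11001 (XOR where the leading bit is 1):
  pos 0: 11001 XOR 11001 = 00000
  pos 6: 10000 XOR 11001 = 01001
Remainder (last 4 bits) = 1001. This is the CRC / FCS.

1001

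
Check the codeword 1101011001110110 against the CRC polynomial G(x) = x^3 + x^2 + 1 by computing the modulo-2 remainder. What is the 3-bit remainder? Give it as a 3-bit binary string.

101

Modulo-2 division of 1101011001110110 by 1101:
  pos 0: 1101 XOR 1101 = 0000
  pos 5: 1100 XOR 1101 = 0001
  pos 8: 1111 XOR 1101 = 0010
  pos 10: 1001 XOR 1101 = 0100
  pos 11: 1001 XOR 1101 = 0100
  pos 12: 1000 XOR 1101 = 0101
Remainder = 101 (nonzero — an error is detected).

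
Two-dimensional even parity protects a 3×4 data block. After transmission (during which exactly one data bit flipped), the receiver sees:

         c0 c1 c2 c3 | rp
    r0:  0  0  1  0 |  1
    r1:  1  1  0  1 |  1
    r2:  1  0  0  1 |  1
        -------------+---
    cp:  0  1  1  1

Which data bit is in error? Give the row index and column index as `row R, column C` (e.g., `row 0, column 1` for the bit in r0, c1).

Recompute each row's even parity and compare to rp:
  r0: data parity 1, sent rp 1 → ok
  r1: data parity 1, sent rp 1 → ok
  r2: data parity 0, sent rp 1 → mismatch
Recompute each column's even parity and compare to cp:
  c0: data parity 0, sent cp 0 → ok
  c1: data parity 1, sent cp 1 → ok
  c2: data parity 1, sent cp 1 → ok
  c3: data parity 0, sent cp 1 → mismatch
Exactly one row (r2) and one column (c3) fail → the flipped bit is at their intersection.

row 2, column 3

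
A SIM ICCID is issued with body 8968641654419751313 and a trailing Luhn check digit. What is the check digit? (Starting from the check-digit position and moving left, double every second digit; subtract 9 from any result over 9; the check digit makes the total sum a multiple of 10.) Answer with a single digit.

3

Partial digits right→left: 3 1 3 1 5 7 9 1 4 4 5 6 1 4 6 8 6 9 8
Double every second digit counting from the check-digit position (so the 1st, 3rd, 5th, ... of the partial from the right).
  doubled (with −9 where >9): 6 6 1 9 8 1 2 3 3 7 → sum 46
  kept as-is: 1 1 7 1 4 6 4 8 9 → sum 41
Total = 46 + 41 = 87.
Check digit = (10 − (87 mod 10)) mod 10 = 3.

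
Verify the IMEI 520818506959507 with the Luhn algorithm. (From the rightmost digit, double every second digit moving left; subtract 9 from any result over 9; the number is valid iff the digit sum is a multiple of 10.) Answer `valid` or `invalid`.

From the right, keep odd positions and double even positions (subtract 9 from any doubled value over 9):
  doubled (positions 2,4,...): 0 9 9 0 7 7 4 → sum 36
  kept (positions 1,3,...): 7 5 5 6 5 1 0 5 → sum 34
Total = 70.
70 mod 10 = 0, so the number is valid.

valid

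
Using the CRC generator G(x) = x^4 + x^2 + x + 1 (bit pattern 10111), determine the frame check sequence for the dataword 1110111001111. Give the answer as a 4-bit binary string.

0101

Append 4 zeros: 11101110011110000. Divide by 10111 (XOR where the leading bit is 1):
  pos 0: 11101 XOR 10111 = 01010
  pos 1: 10101 XOR 10111 = 00010
  pos 4: 10100 XOR 10111 = 00011
  pos 7: 11111 XOR 10111 = 01000
  pos 8: 10001 XOR 10111 = 00110
  pos 10: 11000 XOR 10111 = 01111
  pos 11: 11110 XOR 10111 = 01001
  pos 12: 10010 XOR 10111 = 00101
Remainder (last 4 bits) = 0101. This is the CRC / FCS.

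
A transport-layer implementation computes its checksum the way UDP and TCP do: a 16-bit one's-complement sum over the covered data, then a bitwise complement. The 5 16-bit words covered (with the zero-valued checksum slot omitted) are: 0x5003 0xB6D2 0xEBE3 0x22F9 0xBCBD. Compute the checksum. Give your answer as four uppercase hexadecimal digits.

2D8F

One's-complement addition (fold any carry out of bit 15 back into bit 0):
  0x5003 + 0xB6D2 = 0x106D5 → wrap carry → 0x06D6
  0x06D6 + 0xEBE3 = 0x0F2B9
  0xF2B9 + 0x22F9 = 0x115B2 → wrap carry → 0x15B3
  0x15B3 + 0xBCBD = 0x0D270
One's-complement sum = 0xD270.
Checksum = ~0xD270 & 0xFFFF = 0x2D8F.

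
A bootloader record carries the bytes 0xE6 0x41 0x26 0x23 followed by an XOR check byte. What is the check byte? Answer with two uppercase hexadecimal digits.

XOR the bytes together:
  start with 0xE6
  0xE6 ⊕ 0x41 = 0xA7
  0xA7 ⊕ 0x26 = 0x81
  0x81 ⊕ 0x23 = 0xA2

A2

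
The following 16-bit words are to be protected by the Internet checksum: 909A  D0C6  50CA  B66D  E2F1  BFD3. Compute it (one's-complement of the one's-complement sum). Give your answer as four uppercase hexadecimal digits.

F4A0

One's-complement addition (fold any carry out of bit 15 back into bit 0):
  0x909A + 0xD0C6 = 0x16160 → wrap carry → 0x6161
  0x6161 + 0x50CA = 0x0B22B
  0xB22B + 0xB66D = 0x16898 → wrap carry → 0x6899
  0x6899 + 0xE2F1 = 0x14B8A → wrap carry → 0x4B8B
  0x4B8B + 0xBFD3 = 0x10B5E → wrap carry → 0x0B5F
One's-complement sum = 0x0B5F.
Checksum = ~0x0B5F & 0xFFFF = 0xF4A0.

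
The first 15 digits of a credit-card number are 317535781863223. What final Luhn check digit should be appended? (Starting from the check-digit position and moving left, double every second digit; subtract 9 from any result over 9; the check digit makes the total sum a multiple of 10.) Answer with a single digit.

Partial digits right→left: 3 2 2 3 6 8 1 8 7 5 3 5 7 1 3
Double every second digit counting from the check-digit position (so the 1st, 3rd, 5th, ... of the partial from the right).
  doubled (with −9 where >9): 6 4 3 2 5 6 5 6 → sum 37
  kept as-is: 2 3 8 8 5 5 1 → sum 32
Total = 37 + 32 = 69.
Check digit = (10 − (69 mod 10)) mod 10 = 1.

1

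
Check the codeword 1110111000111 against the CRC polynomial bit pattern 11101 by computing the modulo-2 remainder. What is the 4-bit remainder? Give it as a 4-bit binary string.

1000

Modulo-2 division of 1110111000111 by 11101:
  pos 0: 11101 XOR 11101 = 00000
  pos 5: 11000 XOR 11101 = 00101
  pos 7: 10111 XOR 11101 = 01010
  pos 8: 10101 XOR 11101 = 01000
Remainder = 1000 (nonzero — an error is detected).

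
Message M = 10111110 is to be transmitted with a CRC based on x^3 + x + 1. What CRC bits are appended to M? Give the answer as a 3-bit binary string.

100

Append 3 zeros: 10111110000. Divide by 1011 (XOR where the leading bit is 1):
  pos 0: 1011 XOR 1011 = 0000
  pos 4: 1110 XOR 1011 = 0101
  pos 5: 1010 XOR 1011 = 0001
Remainder (last 3 bits) = 100. This is the CRC / FCS.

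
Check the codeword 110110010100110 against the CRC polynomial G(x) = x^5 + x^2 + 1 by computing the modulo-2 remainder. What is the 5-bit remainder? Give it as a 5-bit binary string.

Modulo-2 division of 110110010100110 by 100101:
  pos 0: 110110 XOR 100101 = 010011
  pos 1: 100110 XOR 100101 = 000011
  pos 5: 111010 XOR 100101 = 011111
  pos 6: 111110 XOR 100101 = 011011
  pos 7: 110111 XOR 100101 = 010010
  pos 8: 100101 XOR 100101 = 000000
Remainder = 00000 (zero — the frame passes the CRC check).

00000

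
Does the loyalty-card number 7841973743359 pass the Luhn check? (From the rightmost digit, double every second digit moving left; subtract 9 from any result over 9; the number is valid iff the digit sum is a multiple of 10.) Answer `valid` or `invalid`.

invalid

From the right, keep odd positions and double even positions (subtract 9 from any doubled value over 9):
  doubled (positions 2,4,...): 1 6 5 5 2 7 → sum 26
  kept (positions 1,3,...): 9 3 4 3 9 4 7 → sum 39
Total = 65.
65 mod 10 = 5, so the number is invalid.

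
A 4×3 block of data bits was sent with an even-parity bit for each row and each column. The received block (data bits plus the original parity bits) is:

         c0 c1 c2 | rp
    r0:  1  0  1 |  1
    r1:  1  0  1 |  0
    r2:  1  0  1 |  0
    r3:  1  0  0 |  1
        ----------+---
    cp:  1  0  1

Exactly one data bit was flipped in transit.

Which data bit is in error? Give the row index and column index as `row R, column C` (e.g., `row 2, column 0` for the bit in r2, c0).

Recompute each row's even parity and compare to rp:
  r0: data parity 0, sent rp 1 → mismatch
  r1: data parity 0, sent rp 0 → ok
  r2: data parity 0, sent rp 0 → ok
  r3: data parity 1, sent rp 1 → ok
Recompute each column's even parity and compare to cp:
  c0: data parity 0, sent cp 1 → mismatch
  c1: data parity 0, sent cp 0 → ok
  c2: data parity 1, sent cp 1 → ok
Exactly one row (r0) and one column (c0) fail → the flipped bit is at their intersection.

row 0, column 0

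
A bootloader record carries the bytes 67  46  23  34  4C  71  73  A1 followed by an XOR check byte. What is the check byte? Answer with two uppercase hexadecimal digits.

XOR the bytes together:
  start with 0x67
  0x67 ⊕ 0x46 = 0x21
  0x21 ⊕ 0x23 = 0x02
  0x02 ⊕ 0x34 = 0x36
  0x36 ⊕ 0x4C = 0x7A
  0x7A ⊕ 0x71 = 0x0B
  0x0B ⊕ 0x73 = 0x78
  0x78 ⊕ 0xA1 = 0xD9

D9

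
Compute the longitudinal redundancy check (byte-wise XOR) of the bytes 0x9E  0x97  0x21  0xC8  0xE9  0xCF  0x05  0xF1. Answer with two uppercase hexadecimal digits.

XOR the bytes together:
  start with 0x9E
  0x9E ⊕ 0x97 = 0x09
  0x09 ⊕ 0x21 = 0x28
  0x28 ⊕ 0xC8 = 0xE0
  0xE0 ⊕ 0xE9 = 0x09
  0x09 ⊕ 0xCF = 0xC6
  0xC6 ⊕ 0x05 = 0xC3
  0xC3 ⊕ 0xF1 = 0x32

32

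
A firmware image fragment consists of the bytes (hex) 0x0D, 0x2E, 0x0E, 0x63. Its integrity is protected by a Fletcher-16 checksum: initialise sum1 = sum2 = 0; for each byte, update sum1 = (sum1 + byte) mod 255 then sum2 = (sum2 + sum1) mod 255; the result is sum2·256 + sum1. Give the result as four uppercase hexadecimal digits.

Running sums (mod 255):
  after byte 0 (0x0D): sum1=13, sum2=13
  after byte 1 (0x2E): sum1=59, sum2=72
  after byte 2 (0x0E): sum1=73, sum2=145
  after byte 3 (0x63): sum1=172, sum2=62
Checksum = sum2·256 + sum1 = 62·256 + 172 = 16044 = 0x3EAC.

3EAC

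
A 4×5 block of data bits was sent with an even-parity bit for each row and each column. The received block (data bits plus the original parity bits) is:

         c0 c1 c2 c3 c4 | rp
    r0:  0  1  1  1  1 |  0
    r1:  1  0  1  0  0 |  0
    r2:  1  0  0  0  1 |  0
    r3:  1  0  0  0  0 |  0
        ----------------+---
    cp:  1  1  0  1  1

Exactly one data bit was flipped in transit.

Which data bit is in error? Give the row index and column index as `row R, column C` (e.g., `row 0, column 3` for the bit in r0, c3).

row 3, column 4

Recompute each row's even parity and compare to rp:
  r0: data parity 0, sent rp 0 → ok
  r1: data parity 0, sent rp 0 → ok
  r2: data parity 0, sent rp 0 → ok
  r3: data parity 1, sent rp 0 → mismatch
Recompute each column's even parity and compare to cp:
  c0: data parity 1, sent cp 1 → ok
  c1: data parity 1, sent cp 1 → ok
  c2: data parity 0, sent cp 0 → ok
  c3: data parity 1, sent cp 1 → ok
  c4: data parity 0, sent cp 1 → mismatch
Exactly one row (r3) and one column (c4) fail → the flipped bit is at their intersection.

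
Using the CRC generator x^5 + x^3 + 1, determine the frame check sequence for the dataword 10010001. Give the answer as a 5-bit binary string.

01010

Append 5 zeros: 1001000100000. Divide by 101001 (XOR where the leading bit is 1):
  pos 0: 100100 XOR 101001 = 001101
  pos 2: 110101 XOR 101001 = 011100
  pos 3: 111000 XOR 101001 = 010001
  pos 4: 100010 XOR 101001 = 001011
  pos 6: 101100 XOR 101001 = 000101
Remainder (last 5 bits) = 01010. This is the CRC / FCS.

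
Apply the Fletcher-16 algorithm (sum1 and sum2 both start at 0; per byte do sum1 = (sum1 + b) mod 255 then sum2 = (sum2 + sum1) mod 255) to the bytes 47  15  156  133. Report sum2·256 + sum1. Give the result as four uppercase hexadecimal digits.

A860

Running sums (mod 255):
  after byte 0 (47): sum1=47, sum2=47
  after byte 1 (15): sum1=62, sum2=109
  after byte 2 (156): sum1=218, sum2=72
  after byte 3 (133): sum1=96, sum2=168
Checksum = sum2·256 + sum1 = 168·256 + 96 = 43104 = 0xA860.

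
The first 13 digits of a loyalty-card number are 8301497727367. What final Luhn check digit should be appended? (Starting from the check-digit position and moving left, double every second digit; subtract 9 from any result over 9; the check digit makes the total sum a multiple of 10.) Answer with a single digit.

2

Partial digits right→left: 7 6 3 7 2 7 7 9 4 1 0 3 8
Double every second digit counting from the check-digit position (so the 1st, 3rd, 5th, ... of the partial from the right).
  doubled (with −9 where >9): 5 6 4 5 8 0 7 → sum 35
  kept as-is: 6 7 7 9 1 3 → sum 33
Total = 35 + 33 = 68.
Check digit = (10 − (68 mod 10)) mod 10 = 2.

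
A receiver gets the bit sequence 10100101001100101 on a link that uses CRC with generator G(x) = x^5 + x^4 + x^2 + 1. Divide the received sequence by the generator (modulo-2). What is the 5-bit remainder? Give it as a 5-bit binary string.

Modulo-2 division of 10100101001100101 by 110101:
  pos 0: 101001 XOR 110101 = 011100
  pos 1: 111000 XOR 110101 = 001101
  pos 3: 110110 XOR 110101 = 000011
  pos 7: 110110 XOR 110101 = 000011
  pos 11: 110101 XOR 110101 = 000000
Remainder = 00000 (zero — the frame passes the CRC check).

00000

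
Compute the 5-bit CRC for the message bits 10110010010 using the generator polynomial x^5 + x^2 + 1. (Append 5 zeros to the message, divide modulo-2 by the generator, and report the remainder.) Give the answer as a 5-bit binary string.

11101

Append 5 zeros: 1011001001000000. Divide by 100101 (XOR where the leading bit is 1):
  pos 0: 101100 XOR 100101 = 001001
  pos 2: 100110 XOR 100101 = 000011
  pos 6: 110100 XOR 100101 = 010001
  pos 7: 100010 XOR 100101 = 000111
  pos 10: 111000 XOR 100101 = 011101
Remainder (last 5 bits) = 11101. This is the CRC / FCS.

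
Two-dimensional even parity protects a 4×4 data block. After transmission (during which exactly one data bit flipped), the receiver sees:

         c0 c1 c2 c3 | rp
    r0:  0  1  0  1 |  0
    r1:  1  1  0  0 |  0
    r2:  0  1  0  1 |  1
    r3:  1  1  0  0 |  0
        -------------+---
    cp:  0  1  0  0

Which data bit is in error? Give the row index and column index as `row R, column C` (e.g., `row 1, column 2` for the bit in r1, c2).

Recompute each row's even parity and compare to rp:
  r0: data parity 0, sent rp 0 → ok
  r1: data parity 0, sent rp 0 → ok
  r2: data parity 0, sent rp 1 → mismatch
  r3: data parity 0, sent rp 0 → ok
Recompute each column's even parity and compare to cp:
  c0: data parity 0, sent cp 0 → ok
  c1: data parity 0, sent cp 1 → mismatch
  c2: data parity 0, sent cp 0 → ok
  c3: data parity 0, sent cp 0 → ok
Exactly one row (r2) and one column (c1) fail → the flipped bit is at their intersection.

row 2, column 1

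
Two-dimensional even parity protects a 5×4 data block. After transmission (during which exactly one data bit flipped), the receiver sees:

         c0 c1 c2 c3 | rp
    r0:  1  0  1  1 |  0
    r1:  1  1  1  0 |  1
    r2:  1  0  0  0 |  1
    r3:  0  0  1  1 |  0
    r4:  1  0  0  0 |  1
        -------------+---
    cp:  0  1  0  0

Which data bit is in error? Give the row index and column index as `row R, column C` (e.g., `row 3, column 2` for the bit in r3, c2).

row 0, column 2

Recompute each row's even parity and compare to rp:
  r0: data parity 1, sent rp 0 → mismatch
  r1: data parity 1, sent rp 1 → ok
  r2: data parity 1, sent rp 1 → ok
  r3: data parity 0, sent rp 0 → ok
  r4: data parity 1, sent rp 1 → ok
Recompute each column's even parity and compare to cp:
  c0: data parity 0, sent cp 0 → ok
  c1: data parity 1, sent cp 1 → ok
  c2: data parity 1, sent cp 0 → mismatch
  c3: data parity 0, sent cp 0 → ok
Exactly one row (r0) and one column (c2) fail → the flipped bit is at their intersection.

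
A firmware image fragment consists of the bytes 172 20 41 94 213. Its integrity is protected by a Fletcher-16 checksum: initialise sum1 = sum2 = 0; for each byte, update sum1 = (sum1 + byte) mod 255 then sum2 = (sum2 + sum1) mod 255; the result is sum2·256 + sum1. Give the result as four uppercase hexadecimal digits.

BD1E

Running sums (mod 255):
  after byte 0 (172): sum1=172, sum2=172
  after byte 1 (20): sum1=192, sum2=109
  after byte 2 (41): sum1=233, sum2=87
  after byte 3 (94): sum1=72, sum2=159
  after byte 4 (213): sum1=30, sum2=189
Checksum = sum2·256 + sum1 = 189·256 + 30 = 48414 = 0xBD1E.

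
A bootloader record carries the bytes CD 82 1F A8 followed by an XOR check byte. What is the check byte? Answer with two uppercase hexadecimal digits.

XOR the bytes together:
  start with 0xCD
  0xCD ⊕ 0x82 = 0x4F
  0x4F ⊕ 0x1F = 0x50
  0x50 ⊕ 0xA8 = 0xF8

F8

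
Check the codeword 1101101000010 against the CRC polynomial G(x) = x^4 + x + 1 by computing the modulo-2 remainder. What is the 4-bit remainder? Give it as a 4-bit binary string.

0000

Modulo-2 division of 1101101000010 by 10011:
  pos 0: 11011 XOR 10011 = 01000
  pos 1: 10000 XOR 10011 = 00011
  pos 4: 11100 XOR 10011 = 01111
  pos 5: 11110 XOR 10011 = 01101
  pos 6: 11010 XOR 10011 = 01001
  pos 7: 10011 XOR 10011 = 00000
Remainder = 0000 (zero — the frame passes the CRC check).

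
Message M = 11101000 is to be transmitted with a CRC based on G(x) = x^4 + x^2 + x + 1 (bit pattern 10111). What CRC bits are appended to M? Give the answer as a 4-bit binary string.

1010

Append 4 zeros: 111010000000. Divide by 10111 (XOR where the leading bit is 1):
  pos 0: 11101 XOR 10111 = 01010
  pos 1: 10100 XOR 10111 = 00011
  pos 4: 11000 XOR 10111 = 01111
  pos 5: 11110 XOR 10111 = 01001
  pos 6: 10010 XOR 10111 = 00101
Remainder (last 4 bits) = 1010. This is the CRC / FCS.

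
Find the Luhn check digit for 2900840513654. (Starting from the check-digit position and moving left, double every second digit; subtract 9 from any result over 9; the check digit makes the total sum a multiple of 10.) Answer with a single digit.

Partial digits right→left: 4 5 6 3 1 5 0 4 8 0 0 9 2
Double every second digit counting from the check-digit position (so the 1st, 3rd, 5th, ... of the partial from the right).
  doubled (with −9 where >9): 8 3 2 0 7 0 4 → sum 24
  kept as-is: 5 3 5 4 0 9 → sum 26
Total = 24 + 26 = 50.
Check digit = (10 − (50 mod 10)) mod 10 = 0.

0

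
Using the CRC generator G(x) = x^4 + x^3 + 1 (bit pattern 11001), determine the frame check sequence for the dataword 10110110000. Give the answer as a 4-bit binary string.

Append 4 zeros: 101101100000000. Divide by 11001 (XOR where the leading bit is 1):
  pos 0: 10110 XOR 11001 = 01111
  pos 1: 11111 XOR 11001 = 00110
  pos 3: 11010 XOR 11001 = 00011
  pos 6: 11000 XOR 11001 = 00001
  pos 10: 10000 XOR 11001 = 01001
Remainder (last 4 bits) = 1001. This is the CRC / FCS.

1001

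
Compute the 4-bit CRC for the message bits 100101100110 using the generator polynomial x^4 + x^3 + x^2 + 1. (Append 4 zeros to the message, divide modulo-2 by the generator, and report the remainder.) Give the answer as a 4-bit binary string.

0000

Append 4 zeros: 1001011001100000. Divide by 11101 (XOR where the leading bit is 1):
  pos 0: 10010 XOR 11101 = 01111
  pos 1: 11111 XOR 11101 = 00010
  pos 4: 10100 XOR 11101 = 01001
  pos 5: 10011 XOR 11101 = 01110
  pos 6: 11101 XOR 11101 = 00000
Remainder (last 4 bits) = 0000. This is the CRC / FCS.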